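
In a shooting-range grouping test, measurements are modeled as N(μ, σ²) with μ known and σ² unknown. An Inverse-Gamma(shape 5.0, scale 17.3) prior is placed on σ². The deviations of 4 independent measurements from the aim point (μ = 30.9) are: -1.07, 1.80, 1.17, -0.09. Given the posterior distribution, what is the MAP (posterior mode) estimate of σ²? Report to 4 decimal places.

With known mean μ and an Inverse-Gamma(α, β) prior on σ², the Normal likelihood is conjugate: posterior is Inv-Gamma(α + n/2, β + Σ(xᵢ−μ)²/2).
Σ(xᵢ−μ)² = (-1.07)² + (1.80)² + (1.17)² + (-0.09)² = 5.7619.
Posterior: Inv-Gamma(5.0 + 4/2, 17.3 + 5.7619/2) = Inv-Gamma(7.00, 20.18095).
Mode = β/(α+1) = 20.18095/8.00 = 2.5226.

2.5226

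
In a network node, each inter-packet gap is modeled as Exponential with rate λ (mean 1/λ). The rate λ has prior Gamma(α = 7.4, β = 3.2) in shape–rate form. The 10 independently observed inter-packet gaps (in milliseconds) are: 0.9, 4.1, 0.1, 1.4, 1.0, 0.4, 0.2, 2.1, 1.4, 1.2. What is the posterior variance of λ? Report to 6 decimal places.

With a Gamma(shape α, rate β) prior on the exponential rate λ, the posterior after n observations with total T = Σxᵢ is Gamma(α+n, β+T).
Sum of observations T = 12.8 milliseconds; n = 10.
Posterior: Gamma(7.4+10, 3.2+12.8) = Gamma(17.4, 16.0).
Var = α/β² = 0.067969.

0.067969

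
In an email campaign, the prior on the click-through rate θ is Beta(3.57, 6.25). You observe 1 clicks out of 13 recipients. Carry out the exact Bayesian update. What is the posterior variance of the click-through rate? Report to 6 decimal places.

The Beta prior is conjugate to a Binomial/Bernoulli likelihood; the update adds successes to α and failures to β.
Posterior: Beta(α+k, β+n−k) = Beta(3.57+1, 6.25+12) = Beta(4.57, 18.25).
Var = αβ/((α+β)²(α+β+1)) = 4.57·18.25/(22.82²·23.82) = 0.006724.

0.006724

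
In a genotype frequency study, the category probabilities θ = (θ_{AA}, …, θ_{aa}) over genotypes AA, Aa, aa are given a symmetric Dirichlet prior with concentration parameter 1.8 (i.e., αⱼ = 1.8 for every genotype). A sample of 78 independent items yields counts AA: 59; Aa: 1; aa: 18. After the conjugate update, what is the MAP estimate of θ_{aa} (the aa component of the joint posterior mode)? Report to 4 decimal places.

The Dirichlet prior is conjugate to the Multinomial likelihood: each posterior αⱼ = prior αⱼ + observed count nⱼ.
Posterior concentration: (60.8, 2.8, 19.8), total = 83.4.
Joint mode component: (α_{aa}−1)/(Σα−K) = 18.8/80.4 = 0.2338.

0.2338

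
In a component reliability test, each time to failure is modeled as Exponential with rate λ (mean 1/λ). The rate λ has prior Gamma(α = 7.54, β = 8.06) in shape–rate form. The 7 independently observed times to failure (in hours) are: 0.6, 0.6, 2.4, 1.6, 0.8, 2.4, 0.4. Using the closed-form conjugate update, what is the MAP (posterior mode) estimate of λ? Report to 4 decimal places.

With a Gamma(shape α, rate β) prior on the exponential rate λ, the posterior after n observations with total T = Σxᵢ is Gamma(α+n, β+T).
Sum of observations T = 8.8 hours; n = 7.
Posterior: Gamma(7.54+7, 8.06+8.8) = Gamma(14.54, 16.86).
Mode = (α−1)/β = 0.8031.

0.8031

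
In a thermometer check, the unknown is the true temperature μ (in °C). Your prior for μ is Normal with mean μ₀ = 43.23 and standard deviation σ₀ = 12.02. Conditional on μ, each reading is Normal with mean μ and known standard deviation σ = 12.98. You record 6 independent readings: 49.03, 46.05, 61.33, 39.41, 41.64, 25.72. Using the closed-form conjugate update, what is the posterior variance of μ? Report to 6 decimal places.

23.510711

For Normal data with known variance σ², a Normal(μ₀, σ₀²) prior on μ is conjugate. Posterior precision = 1/σ₀² + n/σ²; posterior mean is the precision-weighted average of μ₀ and x̄.
σ₀² = 12.02² = 144.4804, σ² = 12.98² = 168.4804; σ² + n·σ₀² = 168.4804 + 6·144.4804 = 1035.3628.
Posterior precision = 1/σ₀² + n/σ² = 1/144.4804 + 6/168.4804 = (σ² + n·σ₀²)/(σ₀²σ²) = 1035.3628/(144.4804·168.4804); posterior variance σₙ² = σ₀²σ²/(σ² + n·σ₀²) = 144.4804·168.4804/1035.3628 = 23.510711.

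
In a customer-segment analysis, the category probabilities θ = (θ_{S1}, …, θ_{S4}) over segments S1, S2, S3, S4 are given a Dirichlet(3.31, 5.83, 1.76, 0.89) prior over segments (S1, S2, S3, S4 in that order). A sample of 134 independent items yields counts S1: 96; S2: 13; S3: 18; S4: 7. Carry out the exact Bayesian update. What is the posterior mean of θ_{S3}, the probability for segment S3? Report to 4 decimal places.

0.1355

The Dirichlet prior is conjugate to the Multinomial likelihood: each posterior αⱼ = prior αⱼ + observed count nⱼ.
Posterior concentration: (99.31, 18.83, 19.76, 7.89), total = 145.79.
E[θ_{S3}|data] = α_{S3}/Σα = 19.76/145.79 = 0.1355.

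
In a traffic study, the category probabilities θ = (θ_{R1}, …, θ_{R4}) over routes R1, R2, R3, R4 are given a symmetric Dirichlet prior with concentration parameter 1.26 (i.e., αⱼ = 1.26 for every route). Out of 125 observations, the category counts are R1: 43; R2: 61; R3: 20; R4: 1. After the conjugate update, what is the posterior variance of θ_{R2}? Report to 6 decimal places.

0.001904

The Dirichlet prior is conjugate to the Multinomial likelihood: each posterior αⱼ = prior αⱼ + observed count nⱼ.
Posterior concentration: (44.26, 62.26, 21.26, 2.26), total = 130.04.
Var[θ_j] = α_j(Σα−α_j)/((Σα)²(Σα+1)) = 62.26·67.78/(130.04²·131.04) = 0.001904.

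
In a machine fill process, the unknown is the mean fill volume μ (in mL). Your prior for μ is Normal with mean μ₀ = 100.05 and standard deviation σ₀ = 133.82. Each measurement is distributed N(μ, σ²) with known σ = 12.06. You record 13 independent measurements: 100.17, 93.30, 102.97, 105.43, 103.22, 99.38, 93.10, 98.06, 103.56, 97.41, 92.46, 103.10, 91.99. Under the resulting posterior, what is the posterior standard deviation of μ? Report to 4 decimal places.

3.3438

For Normal data with known variance σ², a Normal(μ₀, σ₀²) prior on μ is conjugate. Posterior precision = 1/σ₀² + n/σ²; posterior mean is the precision-weighted average of μ₀ and x̄.
σ₀² = 133.82² = 17907.7924, σ² = 12.06² = 145.4436; σ² + n·σ₀² = 145.4436 + 13·17907.7924 = 232946.7448.
Posterior precision = 1/σ₀² + n/σ² = 1/17907.7924 + 13/145.4436 = (σ² + n·σ₀²)/(σ₀²σ²) = 232946.7448/(17907.7924·145.4436); posterior variance σₙ² = σ₀²σ²/(σ² + n·σ₀²) = 17907.7924·145.4436/232946.7448 = 11.180984.
Posterior SD = √σₙ² = √(17907.7924·145.4436/232946.7448) = 3.3438.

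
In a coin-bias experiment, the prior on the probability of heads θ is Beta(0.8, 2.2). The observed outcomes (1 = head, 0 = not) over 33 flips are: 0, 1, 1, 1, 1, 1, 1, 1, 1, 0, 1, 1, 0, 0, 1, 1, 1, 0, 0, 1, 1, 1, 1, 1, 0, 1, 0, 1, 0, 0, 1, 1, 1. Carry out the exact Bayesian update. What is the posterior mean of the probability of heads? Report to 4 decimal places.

The Beta prior is conjugate to a Binomial/Bernoulli likelihood; the update adds successes to α and failures to β.
Posterior: Beta(α+k, β+n−k) = Beta(0.8+23, 2.2+10) = Beta(23.8, 12.2).
Posterior mean = α/(α+β) = 23.8/36.0 = 0.6611.

0.6611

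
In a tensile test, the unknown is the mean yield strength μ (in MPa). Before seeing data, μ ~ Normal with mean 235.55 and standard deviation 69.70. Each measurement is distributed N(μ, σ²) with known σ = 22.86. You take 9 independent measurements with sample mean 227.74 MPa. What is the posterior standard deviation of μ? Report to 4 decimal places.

For Normal data with known variance σ², a Normal(μ₀, σ₀²) prior on μ is conjugate. Posterior precision = 1/σ₀² + n/σ²; posterior mean is the precision-weighted average of μ₀ and x̄.
σ₀² = 69.70² = 4858.09, σ² = 22.86² = 522.5796; σ² + n·σ₀² = 522.5796 + 9·4858.09 = 44245.3896.
Posterior precision = 1/σ₀² + n/σ² = 1/4858.09 + 9/522.5796 = (σ² + n·σ₀²)/(σ₀²σ²) = 44245.3896/(4858.09·522.5796); posterior variance σₙ² = σ₀²σ²/(σ² + n·σ₀²) = 4858.09·522.5796/44245.3896 = 57.378605.
Posterior SD = √σₙ² = √(4858.09·522.5796/44245.3896) = 7.5749.

7.5749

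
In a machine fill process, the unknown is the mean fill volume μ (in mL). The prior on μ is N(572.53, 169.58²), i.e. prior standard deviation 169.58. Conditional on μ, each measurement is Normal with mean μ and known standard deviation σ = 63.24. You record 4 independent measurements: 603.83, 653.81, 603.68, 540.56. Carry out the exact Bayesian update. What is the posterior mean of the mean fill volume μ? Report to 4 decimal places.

For Normal data with known variance σ², a Normal(μ₀, σ₀²) prior on μ is conjugate. Posterior precision = 1/σ₀² + n/σ²; posterior mean is the precision-weighted average of μ₀ and x̄.
Σxᵢ = 603.83 + 653.81 + 603.68 + 540.56 = 2401.88, so n·x̄ = 2401.88.
σ₀² = 169.58² = 28757.3764, σ² = 63.24² = 3999.2976; σ² + n·σ₀² = 3999.2976 + 4·28757.3764 = 119028.8032.
Posterior mean = (μ₀/σ₀² + n·x̄/σ²)/(1/σ₀² + n/σ²) = (σ²·μ₀ + σ₀²·n·x̄)/(σ² + n·σ₀²) = (3999.2976·572.53 + 28757.3764·2401.88)/119028.8032 = 71361485.08256/119028.8032 = 599.5312.

599.5312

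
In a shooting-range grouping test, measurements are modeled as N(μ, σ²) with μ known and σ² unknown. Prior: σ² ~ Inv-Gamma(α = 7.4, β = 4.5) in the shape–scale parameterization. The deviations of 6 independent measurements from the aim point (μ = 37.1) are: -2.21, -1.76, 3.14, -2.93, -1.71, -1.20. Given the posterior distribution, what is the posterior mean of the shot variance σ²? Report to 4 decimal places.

With known mean μ and an Inverse-Gamma(α, β) prior on σ², the Normal likelihood is conjugate: posterior is Inv-Gamma(α + n/2, β + Σ(xᵢ−μ)²/2).
Σ(xᵢ−μ)² = (-2.21)² + (-1.76)² + (3.14)² + (-2.93)² + (-1.71)² + (-1.20)² = 30.7903.
Posterior: Inv-Gamma(7.4 + 6/2, 4.5 + 30.7903/2) = Inv-Gamma(10.40, 19.89515).
E[σ²|data] = β/(α−1) = 19.89515/9.40 = 2.1165.

2.1165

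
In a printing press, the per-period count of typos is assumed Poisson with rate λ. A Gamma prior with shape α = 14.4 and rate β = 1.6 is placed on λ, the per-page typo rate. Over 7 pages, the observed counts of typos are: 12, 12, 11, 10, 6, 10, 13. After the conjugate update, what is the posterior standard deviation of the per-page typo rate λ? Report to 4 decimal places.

1.0933

With a Gamma(shape α, rate β) prior, the Poisson likelihood is conjugate: the posterior is Gamma(α + ΣXᵢ, β + n).
Sum of counts S = 74 over n = 7 pages.
Posterior: Gamma(α+S, β+n) = Gamma(14.4+74, 1.6+7) = Gamma(88.4, 8.6).
SD = √α/β = √88.4/8.6 = 1.0933.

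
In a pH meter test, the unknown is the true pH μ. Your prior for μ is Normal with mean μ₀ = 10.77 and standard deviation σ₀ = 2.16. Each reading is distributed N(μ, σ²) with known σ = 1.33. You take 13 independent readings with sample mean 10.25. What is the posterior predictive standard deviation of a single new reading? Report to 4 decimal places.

1.3788

For Normal data with known variance σ², a Normal(μ₀, σ₀²) prior on μ is conjugate. Posterior precision = 1/σ₀² + n/σ²; posterior mean is the precision-weighted average of μ₀ and x̄.
σ₀² = 2.16² = 4.6656, σ² = 1.33² = 1.7689; σ² + n·σ₀² = 1.7689 + 13·4.6656 = 62.4217.
Posterior precision = 1/σ₀² + n/σ² = 1/4.6656 + 13/1.7689 = (σ² + n·σ₀²)/(σ₀²σ²) = 62.4217/(4.6656·1.7689); posterior variance σₙ² = σ₀²σ²/(σ² + n·σ₀²) = 4.6656·1.7689/62.4217 = 0.132213.
Predictive variance for one new observation = σₙ² + σ² = 4.6656·1.7689/62.4217 + 1.7689 = σ²·(σ₀² + 62.4217)/62.4217 = 1.7689·67.0873/62.4217 = 1.901113; SD = √(1.7689·67.0873/62.4217) = 1.3788.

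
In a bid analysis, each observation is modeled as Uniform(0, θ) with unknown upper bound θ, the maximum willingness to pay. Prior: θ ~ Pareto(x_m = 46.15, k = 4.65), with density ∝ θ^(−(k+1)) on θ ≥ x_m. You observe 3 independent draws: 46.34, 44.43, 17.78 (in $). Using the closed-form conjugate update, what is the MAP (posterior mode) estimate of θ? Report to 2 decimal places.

46.34

A Pareto(scale x_m, shape k) prior on the upper bound θ of Uniform(0, θ) is conjugate: posterior is Pareto(max(x_m, max xᵢ), k + n).
Sample maximum = 46.34; prior scale x_m = 46.15 → posterior scale = max = 46.34.
Posterior shape = 4.65 + 3 = 7.65.
The Pareto density is decreasing on [x_m, ∞), so the mode is x_m = 46.34.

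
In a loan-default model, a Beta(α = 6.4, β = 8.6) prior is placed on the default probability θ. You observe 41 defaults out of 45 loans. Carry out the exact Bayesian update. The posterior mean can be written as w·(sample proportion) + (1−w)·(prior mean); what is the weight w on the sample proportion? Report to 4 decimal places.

The Beta prior is conjugate to a Binomial/Bernoulli likelihood; the update adds successes to α and failures to β.
Posterior mean = (α₀+k)/(α₀+β₀+n) = [n/(α₀+β₀+n)]·(k/n) + [(α₀+β₀)/(α₀+β₀+n)]·α₀/(α₀+β₀), so only n and the prior enter the weight.
The weight on the data is w = n/(α₀+β₀+n) = 45/(6.4+8.6+45) = 45/60.0 = 0.7500.

0.7500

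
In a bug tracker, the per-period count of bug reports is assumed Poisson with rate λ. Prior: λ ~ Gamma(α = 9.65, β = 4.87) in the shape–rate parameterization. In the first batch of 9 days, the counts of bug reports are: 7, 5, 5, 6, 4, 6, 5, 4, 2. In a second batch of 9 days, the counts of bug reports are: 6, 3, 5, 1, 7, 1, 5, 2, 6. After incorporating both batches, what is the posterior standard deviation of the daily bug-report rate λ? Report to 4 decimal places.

With a Gamma(shape α, rate β) prior, the Poisson likelihood is conjugate: the posterior is Gamma(α + ΣXᵢ, β + n).
Batch 1: sum of counts S = 44 over n = 9 days.
After batch 1: Gamma(α+S, β+n) = Gamma(9.65+44, 4.87+9) = Gamma(53.65, 13.87).
Batch 2: sum of counts S = 36 over n = 9 days.
After batch 2: Gamma(α+S, β+n) = Gamma(53.65+36, 13.87+9) = Gamma(89.65, 22.87).
SD = √α/β = √89.65/22.87 = 0.4140.

0.4140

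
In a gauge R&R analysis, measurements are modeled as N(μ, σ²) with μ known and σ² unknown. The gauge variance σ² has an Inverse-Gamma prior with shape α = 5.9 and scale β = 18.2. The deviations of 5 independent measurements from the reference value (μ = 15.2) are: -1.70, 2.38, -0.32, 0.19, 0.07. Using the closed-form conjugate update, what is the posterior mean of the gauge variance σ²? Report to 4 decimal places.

3.0471

With known mean μ and an Inverse-Gamma(α, β) prior on σ², the Normal likelihood is conjugate: posterior is Inv-Gamma(α + n/2, β + Σ(xᵢ−μ)²/2).
Σ(xᵢ−μ)² = (-1.70)² + (2.38)² + (-0.32)² + (0.19)² + (0.07)² = 8.6978.
Posterior: Inv-Gamma(5.9 + 5/2, 18.2 + 8.6978/2) = Inv-Gamma(8.40, 22.54890).
E[σ²|data] = β/(α−1) = 22.54890/7.40 = 3.0471.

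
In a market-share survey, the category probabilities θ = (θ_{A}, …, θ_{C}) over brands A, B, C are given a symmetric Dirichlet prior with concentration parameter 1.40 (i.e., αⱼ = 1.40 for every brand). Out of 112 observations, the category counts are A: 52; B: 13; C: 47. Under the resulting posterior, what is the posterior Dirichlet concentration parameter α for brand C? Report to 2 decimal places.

The Dirichlet prior is conjugate to the Multinomial likelihood: each posterior αⱼ = prior αⱼ + observed count nⱼ.
Posterior concentration: (53.40, 14.40, 48.40), total = 116.20.
α_{C} = 1.40 + 47 = 48.40.

48.40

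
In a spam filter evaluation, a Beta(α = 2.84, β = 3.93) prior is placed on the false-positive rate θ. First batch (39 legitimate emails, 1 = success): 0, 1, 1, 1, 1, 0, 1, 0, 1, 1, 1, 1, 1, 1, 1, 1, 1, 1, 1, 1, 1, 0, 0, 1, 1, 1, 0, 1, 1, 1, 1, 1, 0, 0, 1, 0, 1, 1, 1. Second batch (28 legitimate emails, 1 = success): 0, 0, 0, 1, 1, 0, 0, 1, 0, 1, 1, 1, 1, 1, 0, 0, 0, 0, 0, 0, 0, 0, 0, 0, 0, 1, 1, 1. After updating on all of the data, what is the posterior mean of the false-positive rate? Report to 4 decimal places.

0.5943

The Beta prior is conjugate to a Binomial/Bernoulli likelihood; the update adds successes to α and failures to β.
After batch 1: Beta(2.84+30, 3.93+9) = Beta(32.84, 12.93).
After batch 2: Beta(32.84+11, 12.93+17) = Beta(43.84, 29.93).
Posterior mean = α/(α+β) = 43.84/73.77 = 0.5943.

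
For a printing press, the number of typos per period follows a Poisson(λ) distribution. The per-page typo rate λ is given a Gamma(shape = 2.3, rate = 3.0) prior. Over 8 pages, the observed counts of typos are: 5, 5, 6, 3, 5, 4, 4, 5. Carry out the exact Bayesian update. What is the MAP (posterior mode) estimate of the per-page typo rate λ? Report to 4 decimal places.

With a Gamma(shape α, rate β) prior, the Poisson likelihood is conjugate: the posterior is Gamma(α + ΣXᵢ, β + n).
Sum of counts S = 37 over n = 8 pages.
Posterior: Gamma(α+S, β+n) = Gamma(2.3+37, 3.0+8) = Gamma(39.3, 11.0).
Mode of Gamma(α,β) for α≥1 is (α−1)/β = 38.3/11.0 = 3.4818.

3.4818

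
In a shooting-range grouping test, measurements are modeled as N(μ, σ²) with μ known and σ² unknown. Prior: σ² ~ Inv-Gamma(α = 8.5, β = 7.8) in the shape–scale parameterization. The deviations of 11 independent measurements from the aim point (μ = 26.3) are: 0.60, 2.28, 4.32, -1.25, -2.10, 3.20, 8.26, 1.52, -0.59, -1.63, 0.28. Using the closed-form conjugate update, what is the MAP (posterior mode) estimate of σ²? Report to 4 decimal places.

With known mean μ and an Inverse-Gamma(α, β) prior on σ², the Normal likelihood is conjugate: posterior is Inv-Gamma(α + n/2, β + Σ(xᵢ−μ)²/2).
Σ(xᵢ−μ)² = (0.60)² + (2.28)² + (4.32)² + (-1.25)² + (-2.10)² + (3.20)² + (8.26)² + (1.52)² + (-0.59)² + (-1.63)² + (0.28)² = 114.0547.
Posterior: Inv-Gamma(8.5 + 11/2, 7.8 + 114.0547/2) = Inv-Gamma(14.00, 64.82735).
Mode = β/(α+1) = 64.82735/15.00 = 4.3218.

4.3218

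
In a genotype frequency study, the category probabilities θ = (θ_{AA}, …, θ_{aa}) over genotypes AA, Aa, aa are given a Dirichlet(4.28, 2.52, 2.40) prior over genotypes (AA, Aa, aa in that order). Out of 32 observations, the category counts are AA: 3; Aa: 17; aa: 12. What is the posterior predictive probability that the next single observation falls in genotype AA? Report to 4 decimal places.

The Dirichlet prior is conjugate to the Multinomial likelihood: each posterior αⱼ = prior αⱼ + observed count nⱼ.
Posterior concentration: (7.28, 19.52, 14.40), total = 41.20.
P(next = AA | data) = α_{AA}/Σα = 0.1767.

0.1767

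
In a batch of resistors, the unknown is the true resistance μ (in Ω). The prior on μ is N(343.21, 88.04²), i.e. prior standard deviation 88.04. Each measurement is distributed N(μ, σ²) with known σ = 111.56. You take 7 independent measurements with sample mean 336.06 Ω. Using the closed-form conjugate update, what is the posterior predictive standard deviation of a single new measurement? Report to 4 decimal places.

117.8637

For Normal data with known variance σ², a Normal(μ₀, σ₀²) prior on μ is conjugate. Posterior precision = 1/σ₀² + n/σ²; posterior mean is the precision-weighted average of μ₀ and x̄.
σ₀² = 88.04² = 7751.0416, σ² = 111.56² = 12445.6336; σ² + n·σ₀² = 12445.6336 + 7·7751.0416 = 66702.9248.
Posterior precision = 1/σ₀² + n/σ² = 1/7751.0416 + 7/12445.6336 = (σ² + n·σ₀²)/(σ₀²σ²) = 66702.9248/(7751.0416·12445.6336); posterior variance σₙ² = σ₀²σ²/(σ² + n·σ₀²) = 7751.0416·12445.6336/66702.9248 = 1446.212802.
Predictive variance for one new observation = σₙ² + σ² = 7751.0416·12445.6336/66702.9248 + 12445.6336 = σ²·(σ₀² + 66702.9248)/66702.9248 = 12445.6336·74453.9664/66702.9248 = 13891.846402; SD = √(12445.6336·74453.9664/66702.9248) = 117.8637.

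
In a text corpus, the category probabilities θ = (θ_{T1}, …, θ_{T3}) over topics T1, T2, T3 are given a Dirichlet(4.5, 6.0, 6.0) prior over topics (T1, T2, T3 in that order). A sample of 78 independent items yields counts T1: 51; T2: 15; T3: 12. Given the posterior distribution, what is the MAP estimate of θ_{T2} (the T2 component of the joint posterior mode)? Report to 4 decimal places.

The Dirichlet prior is conjugate to the Multinomial likelihood: each posterior αⱼ = prior αⱼ + observed count nⱼ.
Posterior concentration: (55.5, 21.0, 18.0), total = 94.5.
Joint mode component: (α_{T2}−1)/(Σα−K) = 20.0/91.5 = 0.2186.

0.2186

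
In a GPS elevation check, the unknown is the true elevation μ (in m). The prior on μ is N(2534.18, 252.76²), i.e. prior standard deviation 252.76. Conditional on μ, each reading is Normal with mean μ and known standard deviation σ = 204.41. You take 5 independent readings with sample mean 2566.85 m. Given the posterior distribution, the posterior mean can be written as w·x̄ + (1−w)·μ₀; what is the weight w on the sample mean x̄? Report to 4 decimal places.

For Normal data with known variance σ², a Normal(μ₀, σ₀²) prior on μ is conjugate. Posterior precision = 1/σ₀² + n/σ²; posterior mean is the precision-weighted average of μ₀ and x̄.
σ₀² = 252.76² = 63887.6176, σ² = 204.41² = 41783.4481. Prior precision 1/σ₀² = 1/63887.6176; data precision n/σ² = 5/41783.4481.
w = (n/σ²)/(1/σ₀² + n/σ²) = n·σ₀²/(σ² + n·σ₀²) = 5·63887.6176/(41783.4481 + 5·63887.6176) = 319438.088/361221.5361 = 0.8843.

0.8843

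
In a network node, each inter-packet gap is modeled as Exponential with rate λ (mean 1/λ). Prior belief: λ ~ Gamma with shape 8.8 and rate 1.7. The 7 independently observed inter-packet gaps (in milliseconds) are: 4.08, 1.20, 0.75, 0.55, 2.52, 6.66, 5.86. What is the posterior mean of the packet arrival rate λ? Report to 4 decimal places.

With a Gamma(shape α, rate β) prior on the exponential rate λ, the posterior after n observations with total T = Σxᵢ is Gamma(α+n, β+T).
Sum of observations T = 21.62 milliseconds; n = 7.
Posterior: Gamma(8.8+7, 1.7+21.62) = Gamma(15.8, 23.32).
Posterior mean of λ = α/β = 15.8/23.32 = 0.6775.

0.6775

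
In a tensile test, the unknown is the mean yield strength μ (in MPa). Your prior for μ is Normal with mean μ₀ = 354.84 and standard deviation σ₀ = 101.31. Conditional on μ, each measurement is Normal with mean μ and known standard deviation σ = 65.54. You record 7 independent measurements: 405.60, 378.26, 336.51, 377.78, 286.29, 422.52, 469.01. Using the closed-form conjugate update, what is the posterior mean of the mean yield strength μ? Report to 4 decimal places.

380.7333

For Normal data with known variance σ², a Normal(μ₀, σ₀²) prior on μ is conjugate. Posterior precision = 1/σ₀² + n/σ²; posterior mean is the precision-weighted average of μ₀ and x̄.
Σxᵢ = 405.60 + 378.26 + 336.51 + 377.78 + 286.29 + 422.52 + 469.01 = 2675.97, so n·x̄ = 2675.97.
σ₀² = 101.31² = 10263.7161, σ² = 65.54² = 4295.4916; σ² + n·σ₀² = 4295.4916 + 7·10263.7161 = 76141.5043.
Posterior mean = (μ₀/σ₀² + n·x̄/σ²)/(1/σ₀² + n/σ²) = (σ²·μ₀ + σ₀²·n·x̄)/(σ² + n·σ₀²) = (4295.4916·354.84 + 10263.7161·2675.97)/76141.5043 = 28989608.611461/76141.5043 = 380.7333.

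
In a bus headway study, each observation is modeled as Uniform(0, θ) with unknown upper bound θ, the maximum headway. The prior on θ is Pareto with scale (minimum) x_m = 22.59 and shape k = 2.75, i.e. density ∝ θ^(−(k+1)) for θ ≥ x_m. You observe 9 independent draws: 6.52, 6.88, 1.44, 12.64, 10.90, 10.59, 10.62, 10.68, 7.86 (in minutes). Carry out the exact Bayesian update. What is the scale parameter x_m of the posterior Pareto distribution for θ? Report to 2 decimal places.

A Pareto(scale x_m, shape k) prior on the upper bound θ of Uniform(0, θ) is conjugate: posterior is Pareto(max(x_m, max xᵢ), k + n).
Sample maximum = 12.64; prior scale x_m = 22.59 → posterior scale = max = 22.59.
Posterior shape = 2.75 + 9 = 11.75.
Posterior scale x_m = 22.59.

22.59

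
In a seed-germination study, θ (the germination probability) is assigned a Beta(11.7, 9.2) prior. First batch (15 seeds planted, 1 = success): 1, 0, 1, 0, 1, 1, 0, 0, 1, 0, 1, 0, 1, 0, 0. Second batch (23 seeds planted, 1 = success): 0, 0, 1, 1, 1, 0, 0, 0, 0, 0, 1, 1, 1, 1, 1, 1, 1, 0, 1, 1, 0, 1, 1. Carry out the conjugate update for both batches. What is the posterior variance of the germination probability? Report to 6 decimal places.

The Beta prior is conjugate to a Binomial/Bernoulli likelihood; the update adds successes to α and failures to β.
After batch 1: Beta(11.7+7, 9.2+8) = Beta(18.7, 17.2).
After batch 2: Beta(18.7+14, 17.2+9) = Beta(32.7, 26.2).
Var = αβ/((α+β)²(α+β+1)) = 32.7·26.2/(58.9²·59.9) = 0.004123.

0.004123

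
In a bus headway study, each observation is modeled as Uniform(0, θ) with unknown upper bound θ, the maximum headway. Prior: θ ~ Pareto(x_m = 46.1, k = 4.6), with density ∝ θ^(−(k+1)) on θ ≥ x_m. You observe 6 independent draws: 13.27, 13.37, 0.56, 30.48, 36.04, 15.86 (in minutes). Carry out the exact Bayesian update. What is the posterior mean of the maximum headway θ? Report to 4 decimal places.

A Pareto(scale x_m, shape k) prior on the upper bound θ of Uniform(0, θ) is conjugate: posterior is Pareto(max(x_m, max xᵢ), k + n).
Sample maximum = 36.04; prior scale x_m = 46.1 → posterior scale = max = 46.10.
Posterior shape = 4.6 + 6 = 10.6.
E[θ|data] = k·x_m/(k−1) = 10.6·46.10/9.6 = 50.9021.

50.9021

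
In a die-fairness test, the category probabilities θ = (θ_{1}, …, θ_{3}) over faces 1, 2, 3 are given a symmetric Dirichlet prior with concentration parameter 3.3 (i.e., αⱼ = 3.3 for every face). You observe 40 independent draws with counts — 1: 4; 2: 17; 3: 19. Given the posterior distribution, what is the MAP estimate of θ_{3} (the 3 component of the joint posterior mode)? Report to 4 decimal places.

0.4542

The Dirichlet prior is conjugate to the Multinomial likelihood: each posterior αⱼ = prior αⱼ + observed count nⱼ.
Posterior concentration: (7.3, 20.3, 22.3), total = 49.9.
Joint mode component: (α_{3}−1)/(Σα−K) = 21.3/46.9 = 0.4542.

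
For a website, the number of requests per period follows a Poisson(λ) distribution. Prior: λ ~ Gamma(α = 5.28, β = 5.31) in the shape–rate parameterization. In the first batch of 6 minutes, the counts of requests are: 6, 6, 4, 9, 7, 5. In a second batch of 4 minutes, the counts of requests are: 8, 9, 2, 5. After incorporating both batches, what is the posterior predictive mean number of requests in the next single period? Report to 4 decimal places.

With a Gamma(shape α, rate β) prior, the Poisson likelihood is conjugate: the posterior is Gamma(α + ΣXᵢ, β + n).
Batch 1: sum of counts S = 37 over n = 6 minutes.
After batch 1: Gamma(α+S, β+n) = Gamma(5.28+37, 5.31+6) = Gamma(42.28, 11.31).
Batch 2: sum of counts S = 24 over n = 4 minutes.
After batch 2: Gamma(α+S, β+n) = Gamma(42.28+24, 11.31+4) = Gamma(66.28, 15.31).
The predictive distribution for one future period is NegBinom with mean α/β = 4.3292.

4.3292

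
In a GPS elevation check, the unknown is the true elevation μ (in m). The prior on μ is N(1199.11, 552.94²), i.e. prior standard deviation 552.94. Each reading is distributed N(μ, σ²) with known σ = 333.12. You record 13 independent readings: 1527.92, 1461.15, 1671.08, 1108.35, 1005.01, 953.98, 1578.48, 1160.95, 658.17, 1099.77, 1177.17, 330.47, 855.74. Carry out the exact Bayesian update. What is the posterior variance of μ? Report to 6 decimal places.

8304.225050

For Normal data with known variance σ², a Normal(μ₀, σ₀²) prior on μ is conjugate. Posterior precision = 1/σ₀² + n/σ²; posterior mean is the precision-weighted average of μ₀ and x̄.
σ₀² = 552.94² = 305742.6436, σ² = 333.12² = 110968.9344; σ² + n·σ₀² = 110968.9344 + 13·305742.6436 = 4085623.3012.
Posterior precision = 1/σ₀² + n/σ² = 1/305742.6436 + 13/110968.9344 = (σ² + n·σ₀²)/(σ₀²σ²) = 4085623.3012/(305742.6436·110968.9344); posterior variance σₙ² = σ₀²σ²/(σ² + n·σ₀²) = 305742.6436·110968.9344/4085623.3012 = 8304.225050.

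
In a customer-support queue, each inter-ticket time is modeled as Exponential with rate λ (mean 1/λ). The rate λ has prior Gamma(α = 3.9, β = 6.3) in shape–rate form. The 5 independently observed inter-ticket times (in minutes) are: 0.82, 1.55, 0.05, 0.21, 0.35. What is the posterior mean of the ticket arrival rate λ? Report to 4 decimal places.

With a Gamma(shape α, rate β) prior on the exponential rate λ, the posterior after n observations with total T = Σxᵢ is Gamma(α+n, β+T).
Sum of observations T = 2.98 minutes; n = 5.
Posterior: Gamma(3.9+5, 6.3+2.98) = Gamma(8.9, 9.28).
Posterior mean of λ = α/β = 8.9/9.28 = 0.9591.

0.9591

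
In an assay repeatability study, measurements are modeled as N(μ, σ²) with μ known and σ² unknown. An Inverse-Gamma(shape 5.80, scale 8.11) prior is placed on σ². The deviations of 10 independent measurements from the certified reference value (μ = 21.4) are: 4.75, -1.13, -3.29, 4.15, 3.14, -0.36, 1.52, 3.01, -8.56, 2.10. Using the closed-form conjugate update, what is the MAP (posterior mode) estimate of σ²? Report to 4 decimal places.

7.0826

With known mean μ and an Inverse-Gamma(α, β) prior on σ², the Normal likelihood is conjugate: posterior is Inv-Gamma(α + n/2, β + Σ(xᵢ−μ)²/2).
Σ(xᵢ−μ)² = (4.75)² + (-1.13)² + (-3.29)² + (4.15)² + (3.14)² + (-0.36)² + (1.52)² + (3.01)² + (-8.56)² + (2.10)² = 150.9293.
Posterior: Inv-Gamma(5.80 + 10/2, 8.11 + 150.9293/2) = Inv-Gamma(10.80, 83.57465).
Mode = β/(α+1) = 83.57465/11.80 = 7.0826.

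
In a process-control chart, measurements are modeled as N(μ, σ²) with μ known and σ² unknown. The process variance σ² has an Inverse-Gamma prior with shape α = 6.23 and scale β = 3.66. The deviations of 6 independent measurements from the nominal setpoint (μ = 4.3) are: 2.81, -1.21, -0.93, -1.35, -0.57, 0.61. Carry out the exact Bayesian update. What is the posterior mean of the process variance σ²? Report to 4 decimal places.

1.2190

With known mean μ and an Inverse-Gamma(α, β) prior on σ², the Normal likelihood is conjugate: posterior is Inv-Gamma(α + n/2, β + Σ(xᵢ−μ)²/2).
Σ(xᵢ−μ)² = (2.81)² + (-1.21)² + (-0.93)² + (-1.35)² + (-0.57)² + (0.61)² = 12.7446.
Posterior: Inv-Gamma(6.23 + 6/2, 3.66 + 12.7446/2) = Inv-Gamma(9.23, 10.03230).
E[σ²|data] = β/(α−1) = 10.03230/8.23 = 1.2190.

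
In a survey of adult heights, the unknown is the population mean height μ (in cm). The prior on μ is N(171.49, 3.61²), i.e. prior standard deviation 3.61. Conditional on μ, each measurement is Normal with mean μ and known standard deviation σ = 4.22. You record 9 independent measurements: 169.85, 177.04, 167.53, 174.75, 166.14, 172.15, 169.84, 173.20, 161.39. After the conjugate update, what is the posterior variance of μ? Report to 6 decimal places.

For Normal data with known variance σ², a Normal(μ₀, σ₀²) prior on μ is conjugate. Posterior precision = 1/σ₀² + n/σ²; posterior mean is the precision-weighted average of μ₀ and x̄.
σ₀² = 3.61² = 13.0321, σ² = 4.22² = 17.8084; σ² + n·σ₀² = 17.8084 + 9·13.0321 = 135.0973.
Posterior precision = 1/σ₀² + n/σ² = 1/13.0321 + 9/17.8084 = (σ² + n·σ₀²)/(σ₀²σ²) = 135.0973/(13.0321·17.8084); posterior variance σₙ² = σ₀²σ²/(σ² + n·σ₀²) = 13.0321·17.8084/135.0973 = 1.717879.

1.717879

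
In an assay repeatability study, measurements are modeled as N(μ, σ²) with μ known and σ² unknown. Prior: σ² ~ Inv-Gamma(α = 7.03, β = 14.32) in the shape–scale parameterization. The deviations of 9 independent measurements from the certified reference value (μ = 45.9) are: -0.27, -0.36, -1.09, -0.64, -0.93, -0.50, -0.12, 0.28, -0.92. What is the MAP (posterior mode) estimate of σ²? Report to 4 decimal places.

1.2967

With known mean μ and an Inverse-Gamma(α, β) prior on σ², the Normal likelihood is conjugate: posterior is Inv-Gamma(α + n/2, β + Σ(xᵢ−μ)²/2).
Σ(xᵢ−μ)² = (-0.27)² + (-0.36)² + (-1.09)² + (-0.64)² + (-0.93)² + (-0.50)² + (-0.12)² + (0.28)² + (-0.92)² = 3.8543.
Posterior: Inv-Gamma(7.03 + 9/2, 14.32 + 3.8543/2) = Inv-Gamma(11.53, 16.24715).
Mode = β/(α+1) = 16.24715/12.53 = 1.2967.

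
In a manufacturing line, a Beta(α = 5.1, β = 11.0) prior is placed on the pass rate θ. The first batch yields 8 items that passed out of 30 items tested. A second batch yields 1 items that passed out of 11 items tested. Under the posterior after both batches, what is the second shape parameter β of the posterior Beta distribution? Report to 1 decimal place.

43.0

The Beta prior is conjugate to a Binomial/Bernoulli likelihood; the update adds successes to α and failures to β.
After batch 1: Beta(5.1+8, 11.0+22) = Beta(13.1, 33.0).
After batch 2: Beta(13.1+1, 33.0+10) = Beta(14.1, 43.0).
Posterior β = 43.0.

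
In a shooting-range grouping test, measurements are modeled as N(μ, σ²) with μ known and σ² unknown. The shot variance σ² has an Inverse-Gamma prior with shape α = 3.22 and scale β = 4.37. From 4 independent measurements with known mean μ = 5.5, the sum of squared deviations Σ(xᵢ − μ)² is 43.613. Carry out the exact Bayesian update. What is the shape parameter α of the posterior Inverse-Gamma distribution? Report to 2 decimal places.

With known mean μ and an Inverse-Gamma(α, β) prior on σ², the Normal likelihood is conjugate: posterior is Inv-Gamma(α + n/2, β + Σ(xᵢ−μ)²/2).
Posterior: Inv-Gamma(3.22 + 4/2, 4.37 + 43.613/2) = Inv-Gamma(5.22, 26.1765).
Posterior α = 5.22.

5.22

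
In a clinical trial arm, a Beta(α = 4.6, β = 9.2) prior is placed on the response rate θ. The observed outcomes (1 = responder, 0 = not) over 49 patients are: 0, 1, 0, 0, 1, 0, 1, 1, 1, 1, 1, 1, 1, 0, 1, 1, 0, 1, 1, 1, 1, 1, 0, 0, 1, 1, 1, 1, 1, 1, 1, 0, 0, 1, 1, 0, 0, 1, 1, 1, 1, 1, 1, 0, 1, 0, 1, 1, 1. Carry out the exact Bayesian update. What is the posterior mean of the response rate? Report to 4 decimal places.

0.6306

The Beta prior is conjugate to a Binomial/Bernoulli likelihood; the update adds successes to α and failures to β.
Posterior: Beta(α+k, β+n−k) = Beta(4.6+35, 9.2+14) = Beta(39.6, 23.2).
Posterior mean = α/(α+β) = 39.6/62.8 = 0.6306.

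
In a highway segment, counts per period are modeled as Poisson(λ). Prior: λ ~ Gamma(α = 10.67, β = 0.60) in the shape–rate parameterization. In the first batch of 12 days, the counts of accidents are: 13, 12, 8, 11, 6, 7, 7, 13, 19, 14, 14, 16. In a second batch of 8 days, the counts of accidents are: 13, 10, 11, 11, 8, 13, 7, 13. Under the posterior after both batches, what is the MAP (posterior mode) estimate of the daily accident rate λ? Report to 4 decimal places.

11.4403

With a Gamma(shape α, rate β) prior, the Poisson likelihood is conjugate: the posterior is Gamma(α + ΣXᵢ, β + n).
Batch 1: sum of counts S = 140 over n = 12 days.
After batch 1: Gamma(α+S, β+n) = Gamma(10.67+140, 0.60+12) = Gamma(150.67, 12.60).
Batch 2: sum of counts S = 86 over n = 8 days.
After batch 2: Gamma(α+S, β+n) = Gamma(150.67+86, 12.60+8) = Gamma(236.67, 20.60).
Mode of Gamma(α,β) for α≥1 is (α−1)/β = 235.67/20.60 = 11.4403.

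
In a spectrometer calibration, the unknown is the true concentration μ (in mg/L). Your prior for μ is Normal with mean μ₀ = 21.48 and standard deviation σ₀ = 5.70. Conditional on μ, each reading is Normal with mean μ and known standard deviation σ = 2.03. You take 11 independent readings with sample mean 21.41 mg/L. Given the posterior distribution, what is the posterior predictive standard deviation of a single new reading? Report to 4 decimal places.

2.1193

For Normal data with known variance σ², a Normal(μ₀, σ₀²) prior on μ is conjugate. Posterior precision = 1/σ₀² + n/σ²; posterior mean is the precision-weighted average of μ₀ and x̄.
σ₀² = 5.70² = 32.49, σ² = 2.03² = 4.1209; σ² + n·σ₀² = 4.1209 + 11·32.49 = 361.5109.
Posterior precision = 1/σ₀² + n/σ² = 1/32.49 + 11/4.1209 = (σ² + n·σ₀²)/(σ₀²σ²) = 361.5109/(32.49·4.1209); posterior variance σₙ² = σ₀²σ²/(σ² + n·σ₀²) = 32.49·4.1209/361.5109 = 0.370357.
Predictive variance for one new observation = σₙ² + σ² = 32.49·4.1209/361.5109 + 4.1209 = σ²·(σ₀² + 361.5109)/361.5109 = 4.1209·394.0009/361.5109 = 4.491257; SD = √(4.1209·394.0009/361.5109) = 2.1193.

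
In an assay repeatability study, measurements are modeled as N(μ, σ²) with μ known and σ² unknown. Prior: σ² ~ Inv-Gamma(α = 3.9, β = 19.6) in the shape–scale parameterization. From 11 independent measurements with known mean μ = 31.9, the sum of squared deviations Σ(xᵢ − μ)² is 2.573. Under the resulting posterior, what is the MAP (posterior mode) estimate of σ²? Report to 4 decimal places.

With known mean μ and an Inverse-Gamma(α, β) prior on σ², the Normal likelihood is conjugate: posterior is Inv-Gamma(α + n/2, β + Σ(xᵢ−μ)²/2).
Posterior: Inv-Gamma(3.9 + 11/2, 19.6 + 2.573/2) = Inv-Gamma(9.40, 20.8865).
Mode = β/(α+1) = 20.8865/10.40 = 2.0083.

2.0083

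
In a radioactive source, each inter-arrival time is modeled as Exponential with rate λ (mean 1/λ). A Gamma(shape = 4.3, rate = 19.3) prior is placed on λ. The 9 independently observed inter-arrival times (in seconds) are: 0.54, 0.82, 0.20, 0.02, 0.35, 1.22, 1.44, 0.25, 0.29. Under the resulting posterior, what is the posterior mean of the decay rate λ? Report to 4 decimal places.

With a Gamma(shape α, rate β) prior on the exponential rate λ, the posterior after n observations with total T = Σxᵢ is Gamma(α+n, β+T).
Sum of observations T = 5.13 seconds; n = 9.
Posterior: Gamma(4.3+9, 19.3+5.13) = Gamma(13.3, 24.43).
Posterior mean of λ = α/β = 13.3/24.43 = 0.5444.

0.5444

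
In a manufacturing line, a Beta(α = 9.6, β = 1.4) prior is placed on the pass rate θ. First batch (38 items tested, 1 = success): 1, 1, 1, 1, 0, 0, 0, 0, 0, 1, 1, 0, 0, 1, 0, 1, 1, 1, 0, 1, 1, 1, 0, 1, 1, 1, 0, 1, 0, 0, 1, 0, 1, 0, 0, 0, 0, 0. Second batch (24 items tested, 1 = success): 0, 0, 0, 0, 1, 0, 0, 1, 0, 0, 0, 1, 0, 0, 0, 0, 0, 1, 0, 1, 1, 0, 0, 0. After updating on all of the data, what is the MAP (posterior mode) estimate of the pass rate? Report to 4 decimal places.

0.4732

The Beta prior is conjugate to a Binomial/Bernoulli likelihood; the update adds successes to α and failures to β.
After batch 1: Beta(9.6+19, 1.4+19) = Beta(28.6, 20.4).
After batch 2: Beta(28.6+6, 20.4+18) = Beta(34.6, 38.4).
Mode of Beta(a,b) for a,b>1 is (a−1)/(a+b−2) = 33.6/71.0 = 0.4732.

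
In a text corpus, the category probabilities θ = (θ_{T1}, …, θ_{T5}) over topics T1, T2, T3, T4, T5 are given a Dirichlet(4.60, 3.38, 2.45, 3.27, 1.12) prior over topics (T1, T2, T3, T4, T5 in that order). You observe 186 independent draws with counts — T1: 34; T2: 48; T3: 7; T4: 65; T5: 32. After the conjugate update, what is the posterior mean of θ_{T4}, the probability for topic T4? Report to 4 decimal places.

0.3400

The Dirichlet prior is conjugate to the Multinomial likelihood: each posterior αⱼ = prior αⱼ + observed count nⱼ.
Posterior concentration: (38.60, 51.38, 9.45, 68.27, 33.12), total = 200.82.
E[θ_{T4}|data] = α_{T4}/Σα = 68.27/200.82 = 0.3400.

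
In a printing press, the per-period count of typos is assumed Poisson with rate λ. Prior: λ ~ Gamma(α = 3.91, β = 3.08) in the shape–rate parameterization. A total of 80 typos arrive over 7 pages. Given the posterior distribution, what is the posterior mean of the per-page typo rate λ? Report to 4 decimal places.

With a Gamma(shape α, rate β) prior, the Poisson likelihood is conjugate: the posterior is Gamma(α + ΣXᵢ, β + n).
Posterior: Gamma(α+S, β+n) = Gamma(3.91+80, 3.08+7) = Gamma(83.91, 10.08).
Posterior mean = α/β = 83.91/10.08 = 8.3244.

8.3244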